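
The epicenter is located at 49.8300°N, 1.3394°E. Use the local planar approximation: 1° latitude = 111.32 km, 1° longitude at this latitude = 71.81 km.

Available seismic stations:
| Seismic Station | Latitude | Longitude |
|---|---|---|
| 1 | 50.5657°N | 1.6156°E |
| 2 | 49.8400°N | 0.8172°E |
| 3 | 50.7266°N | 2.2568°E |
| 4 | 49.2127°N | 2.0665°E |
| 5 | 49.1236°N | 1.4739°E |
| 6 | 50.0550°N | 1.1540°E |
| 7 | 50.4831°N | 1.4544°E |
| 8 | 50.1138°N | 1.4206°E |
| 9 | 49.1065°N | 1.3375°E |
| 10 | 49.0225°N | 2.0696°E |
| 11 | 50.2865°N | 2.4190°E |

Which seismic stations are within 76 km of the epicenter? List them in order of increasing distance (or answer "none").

Distances from 49.8300°N, 1.3394°E:
1: √((0.7357·111.32)² + (0.2762·71.81)²) = √(6707.302715 + 393.384462) = 84.2656 km
2: √((0.0100·111.32)² + (-0.5222·71.81)²) = √(1.239214 + 1406.188651) = 37.5157 km
3: √((0.8966·111.32)² + (0.9174·71.81)²) = √(9961.938686 + 4339.975972) = 119.5906 km
4: √((-0.6173·111.32)² + (0.7271·71.81)²) = √(4722.140985 + 2726.202695) = 86.3038 km
5: √((-0.7064·111.32)² + (0.1345·71.81)²) = √(6183.690954 + 93.285560) = 79.2274 km
6: √((0.2250·111.32)² + (-0.1854·71.81)²) = √(627.352209 + 177.251253) = 28.3655 km
7: √((0.6531·111.32)² + (0.1150·71.81)²) = √(5285.739586 + 68.197041) = 73.1706 km
8: √((0.2838·111.32)² + (0.0812·71.81)²) = √(998.093386 + 34.000234) = 32.1262 km
9: √((-0.7235·111.32)² + (-0.0019·71.81)²) = √(6486.694822 + 0.018616) = 80.5401 km
10: √((-0.8075·111.32)² + (0.7302·71.81)²) = √(8080.373903 + 2749.498649) = 104.0667 km
11: √((0.4565·111.32)² + (1.0796·71.81)²) = √(2582.426437 + 6010.292460) = 92.6969 km
Threshold 76 km: 6 (28.3655 km), 8 (32.1262 km), 2 (37.5157 km), 7 (73.1706 km) are within range.

6, 8, 2, 7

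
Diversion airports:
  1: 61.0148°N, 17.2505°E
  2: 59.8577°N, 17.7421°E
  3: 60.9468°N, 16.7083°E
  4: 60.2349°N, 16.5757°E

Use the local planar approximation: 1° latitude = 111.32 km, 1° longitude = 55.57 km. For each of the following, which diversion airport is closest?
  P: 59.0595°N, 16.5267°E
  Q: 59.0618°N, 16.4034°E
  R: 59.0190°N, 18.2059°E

P at 59.0595°N, 16.5267°E:
  1: √((1.9553·111.32)² + (0.7238·55.57)²) = √(47377.615155 + 1617.774371) = 221.3490 km
  2: √((0.7982·111.32)² + (1.2154·55.57)²) = √(7895.321916 + 4561.621612) = 111.6107 km
  3: √((1.8873·111.32)² + (0.1816·55.57)²) = √(44139.588000 + 101.838614) = 210.3365 km
  4: √((1.1754·111.32)² + (0.0490·55.57)²) = √(17120.552198 + 7.414348) = 130.8739 km
  → nearest: 2 (111.6107 km)
Q at 59.0618°N, 16.4034°E:
  1: √((1.9530·111.32)² + (0.8471·55.57)²) = √(47266.221071 + 2215.899998) = 222.4458 km
  2: √((0.7959·111.32)² + (1.3387·55.57)²) = √(7849.886994 + 5534.104050) = 115.6892 km
  3: √((1.8850·111.32)² + (0.3049·55.57)²) = √(44032.070179 + 287.075178) = 210.5211 km
  4: √((1.1731·111.32)² + (0.1723·55.57)²) = √(17053.615421 + 91.675091) = 130.9400 km
  → nearest: 2 (115.6892 km)
R at 59.0190°N, 18.2059°E:
  1: √((1.9958·111.32)² + (-0.9554·55.57)²) = √(49360.600205 + 2818.715655) = 228.4279 km
  2: √((0.8387·111.32)² + (-0.4638·55.57)²) = √(8716.852181 + 664.266395) = 96.8562 km
  3: √((1.9278·111.32)² + (-1.4976·55.57)²) = √(46054.317130 + 6925.840033) = 230.1742 km
  4: √((1.2159·111.32)² + (-1.6302·55.57)²) = √(18320.702068 + 8206.586873) = 162.8720 km
  → nearest: 2 (96.8562 km)

P→2; Q→2; R→2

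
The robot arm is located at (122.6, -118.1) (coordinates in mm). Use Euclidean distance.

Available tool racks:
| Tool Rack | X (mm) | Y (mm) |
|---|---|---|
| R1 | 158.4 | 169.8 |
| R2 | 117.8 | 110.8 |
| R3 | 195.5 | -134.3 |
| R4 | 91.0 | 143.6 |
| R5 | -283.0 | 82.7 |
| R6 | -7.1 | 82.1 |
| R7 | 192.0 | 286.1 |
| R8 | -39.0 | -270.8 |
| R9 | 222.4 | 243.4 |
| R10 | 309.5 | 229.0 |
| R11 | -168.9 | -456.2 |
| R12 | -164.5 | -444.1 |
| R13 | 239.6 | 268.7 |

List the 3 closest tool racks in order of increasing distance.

R3, R8, R2

Distances from (122.6, -118.1):
R1: 290.1 mm
R2: 229.0 mm
R3: 74.7 mm
R4: 263.6 mm
R5: 452.6 mm
R6: 238.5 mm
R7: 410.1 mm
R8: 222.3 mm
R9: 375.0 mm
R10: 394.2 mm
R11: 446.4 mm
R12: 434.4 mm
R13: 404.1 mm
Sorted: R3 (74.7 mm) < R8 (222.3 mm) < R2 (229.0 mm) < R6 (238.5 mm) < R4 (263.6 mm) < …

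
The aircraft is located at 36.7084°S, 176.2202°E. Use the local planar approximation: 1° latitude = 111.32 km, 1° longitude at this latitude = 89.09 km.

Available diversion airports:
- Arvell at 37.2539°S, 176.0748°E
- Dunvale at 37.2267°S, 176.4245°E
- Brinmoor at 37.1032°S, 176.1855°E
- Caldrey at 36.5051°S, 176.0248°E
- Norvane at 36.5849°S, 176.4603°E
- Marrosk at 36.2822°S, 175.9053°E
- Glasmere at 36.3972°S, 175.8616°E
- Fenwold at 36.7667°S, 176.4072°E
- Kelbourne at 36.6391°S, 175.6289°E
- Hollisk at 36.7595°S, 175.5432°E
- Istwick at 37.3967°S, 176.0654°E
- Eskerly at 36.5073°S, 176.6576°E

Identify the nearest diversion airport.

Distances from 36.7084°S, 176.2202°E:
Arvell: √((-0.5455·111.32)² + (-0.1454·89.09)²) = √(3687.532912 + 167.797981) = 62.0913 km
Dunvale: √((-0.5183·111.32)² + (0.2043·89.09)²) = √(3328.961810 + 331.279568) = 60.4999 km
Brinmoor: √((-0.3948·111.32)² + (-0.0347·89.09)²) = √(1931.526555 + 9.556896) = 44.0577 km
Caldrey: √((0.2033·111.32)² + (-0.1954·89.09)²) = √(512.178274 + 303.044940) = 28.5521 km
Norvane: √((0.1235·111.32)² + (0.2401·89.09)²) = √(189.008054 + 457.553875) = 25.4276 km
Marrosk: √((0.4262·111.32)² + (-0.3149·89.09)²) = √(2250.988551 + 787.051660) = 55.1184 km
Glasmere: √((0.3112·111.32)² + (-0.3586·89.09)²) = √(1200.122483 + 1020.653874) = 47.1251 km
Fenwold: √((-0.0583·111.32)² + (0.1870·89.09)²) = √(42.119529 + 277.549936) = 17.8793 km
Kelbourne: √((0.0693·111.32)² + (-0.5913·89.09)²) = √(59.513140 + 2775.068296) = 53.2408 km
Hollisk: √((-0.0511·111.32)² + (-0.6770·89.09)²) = √(32.358486 + 3637.770152) = 60.5816 km
Istwick: √((-0.6883·111.32)² + (-0.1548·89.09)²) = √(5870.862844 + 190.195322) = 77.8528 km
Eskerly: √((0.2011·111.32)² + (0.4374·89.09)²) = √(501.153233 + 1518.502374) = 44.9406 km
Minimum: Fenwold at 17.8793 km.

Fenwold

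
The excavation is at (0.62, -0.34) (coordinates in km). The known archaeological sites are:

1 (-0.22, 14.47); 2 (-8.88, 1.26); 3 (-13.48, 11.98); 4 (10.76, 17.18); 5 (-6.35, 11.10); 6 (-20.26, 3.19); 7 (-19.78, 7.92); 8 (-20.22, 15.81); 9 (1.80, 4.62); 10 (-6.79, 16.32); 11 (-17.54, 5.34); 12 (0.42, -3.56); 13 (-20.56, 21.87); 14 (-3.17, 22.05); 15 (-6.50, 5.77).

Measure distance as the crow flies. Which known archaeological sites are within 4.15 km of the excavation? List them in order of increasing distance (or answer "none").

Distances from (0.62, -0.34):
1: 14.83 km
2: 9.63 km
3: 18.72 km
4: 20.24 km
5: 13.40 km
6: 21.18 km
7: 22.01 km
8: 26.37 km
9: 5.10 km
10: 18.23 km
11: 19.03 km
12: 3.23 km
13: 30.69 km
14: 22.71 km
15: 9.38 km
Threshold 4.15 km: 12 (3.23 km) is within range.

12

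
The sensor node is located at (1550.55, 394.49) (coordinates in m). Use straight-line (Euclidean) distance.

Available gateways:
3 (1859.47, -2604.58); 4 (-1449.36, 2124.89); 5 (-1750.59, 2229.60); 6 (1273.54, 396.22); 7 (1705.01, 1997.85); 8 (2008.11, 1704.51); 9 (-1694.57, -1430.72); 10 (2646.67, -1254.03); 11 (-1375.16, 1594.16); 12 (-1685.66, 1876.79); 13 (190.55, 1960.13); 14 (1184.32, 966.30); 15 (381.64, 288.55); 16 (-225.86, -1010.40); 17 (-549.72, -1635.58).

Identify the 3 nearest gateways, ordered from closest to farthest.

6, 14, 15

Distances from (1550.55, 394.49):
3: 3014.94 m
4: 3463.20 m
5: 3776.92 m
6: 277.02 m
7: 1610.78 m
8: 1387.63 m
9: 3723.20 m
10: 1979.67 m
11: 3162.12 m
12: 3559.53 m
13: 2073.84 m
14: 679.04 m
15: 1173.70 m
16: 2264.81 m
17: 2921.01 m
Sorted: 6 (277.02 m) < 14 (679.04 m) < 15 (1173.70 m) < 8 (1387.63 m) < 7 (1610.78 m) < …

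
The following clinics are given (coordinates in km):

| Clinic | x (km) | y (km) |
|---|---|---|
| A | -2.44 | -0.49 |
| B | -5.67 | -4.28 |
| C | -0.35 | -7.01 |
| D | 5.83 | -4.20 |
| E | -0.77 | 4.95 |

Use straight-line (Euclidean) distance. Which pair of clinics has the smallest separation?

A and B

Pairwise distances:
A–B: √((-3.23)² + (-3.79)²) = √(10.4329 + 14.3641) = 4.98 km
A–C: √((2.09)² + (-6.52)²) = √(4.3681 + 42.5104) = 6.85 km
A–D: √((8.27)² + (-3.71)²) = √(68.3929 + 13.7641) = 9.06 km
A–E: √((1.67)² + (5.44)²) = √(2.7889 + 29.5936) = 5.69 km
B–C: √((5.32)² + (-2.73)²) = √(28.3024 + 7.4529) = 5.98 km
B–D: √((11.50)² + (0.08)²) = √(132.2500 + 0.0064) = 11.50 km
B–E: √((4.90)² + (9.23)²) = √(24.0100 + 85.1929) = 10.45 km
C–D: √((6.18)² + (2.81)²) = √(38.1924 + 7.8961) = 6.79 km
C–E: √((-0.42)² + (11.96)²) = √(0.1764 + 143.0416) = 11.97 km
D–E: √((-6.60)² + (9.15)²) = √(43.5600 + 83.7225) = 11.28 km
Closest pair: A–B at 4.98 km.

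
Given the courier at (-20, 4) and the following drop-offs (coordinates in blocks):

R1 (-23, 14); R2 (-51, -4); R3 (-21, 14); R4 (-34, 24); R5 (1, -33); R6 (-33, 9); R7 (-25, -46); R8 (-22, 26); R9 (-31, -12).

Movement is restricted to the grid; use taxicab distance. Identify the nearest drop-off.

R3

Distances from (-20, 4):
R1: |-3| + |10| = 3 + 10 = 13 blocks
R2: |-31| + |-8| = 31 + 8 = 39 blocks
R3: |-1| + |10| = 1 + 10 = 11 blocks
R4: |-14| + |20| = 14 + 20 = 34 blocks
R5: |21| + |-37| = 21 + 37 = 58 blocks
R6: |-13| + |5| = 13 + 5 = 18 blocks
R7: |-5| + |-50| = 5 + 50 = 55 blocks
R8: |-2| + |22| = 2 + 22 = 24 blocks
R9: |-11| + |-16| = 11 + 16 = 27 blocks
Minimum: R3 at 11 blocks.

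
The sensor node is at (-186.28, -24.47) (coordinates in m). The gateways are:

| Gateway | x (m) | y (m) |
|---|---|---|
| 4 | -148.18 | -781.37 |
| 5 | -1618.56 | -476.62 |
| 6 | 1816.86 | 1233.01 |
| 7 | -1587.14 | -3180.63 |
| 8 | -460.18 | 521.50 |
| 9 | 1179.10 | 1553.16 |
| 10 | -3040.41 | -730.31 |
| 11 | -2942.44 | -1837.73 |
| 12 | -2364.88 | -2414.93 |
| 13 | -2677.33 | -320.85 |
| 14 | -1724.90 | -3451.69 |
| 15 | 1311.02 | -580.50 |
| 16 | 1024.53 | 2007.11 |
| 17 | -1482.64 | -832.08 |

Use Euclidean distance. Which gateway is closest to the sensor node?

8

Distances from (-186.28, -24.47):
4: √((38.10)² + (-756.90)²) = √(1451.6100 + 572897.6100) = 757.86 m
5: √((-1432.28)² + (-452.15)²) = √(2051425.9984 + 204439.6225) = 1501.95 m
6: √((2003.14)² + (1257.48)²) = √(4012569.8596 + 1581255.9504) = 2365.13 m
7: √((-1400.86)² + (-3156.16)²) = √(1962408.7396 + 9961345.9456) = 3453.08 m
8: √((-273.90)² + (545.97)²) = √(75021.2100 + 298083.2409) = 610.82 m
9: √((1365.38)² + (1577.63)²) = √(1864262.5444 + 2488916.4169) = 2086.43 m
10: √((-2854.13)² + (-705.84)²) = √(8146058.0569 + 498210.1056) = 2940.11 m
11: √((-2756.16)² + (-1813.26)²) = √(7596417.9456 + 3287911.8276) = 3299.14 m
12: √((-2178.60)² + (-2390.46)²) = √(4746297.9600 + 5714299.0116) = 3234.28 m
13: √((-2491.05)² + (-296.38)²) = √(6205330.1025 + 87841.1044) = 2508.62 m
14: √((-1538.62)² + (-3427.22)²) = √(2367351.5044 + 11745836.9284) = 3756.75 m
15: √((1497.30)² + (-556.03)²) = √(2241907.2900 + 309169.3609) = 1597.21 m
16: √((1210.81)² + (2031.58)²) = √(1466060.8561 + 4127317.2964) = 2365.03 m
17: √((-1296.36)² + (-807.61)²) = √(1680549.2496 + 652233.9121) = 1527.35 m
Minimum: 8 at 610.82 m.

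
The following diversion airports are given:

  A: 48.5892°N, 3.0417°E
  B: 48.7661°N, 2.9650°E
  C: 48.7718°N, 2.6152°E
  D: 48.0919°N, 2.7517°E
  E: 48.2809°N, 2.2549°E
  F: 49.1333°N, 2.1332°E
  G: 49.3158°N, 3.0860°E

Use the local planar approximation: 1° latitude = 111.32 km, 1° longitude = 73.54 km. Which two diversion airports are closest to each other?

A and B

Pairwise distances:
A–B: √((0.1769·111.32)² + (-0.0767·73.54)²) = √(387.794871 + 31.815443) = 20.4844 km
A–C: √((0.1826·111.32)² + (-0.4265·73.54)²) = √(413.188230 + 983.751306) = 37.3757 km
A–D: √((-0.4973·111.32)² + (-0.2900·73.54)²) = √(3064.667154 + 454.823868) = 59.3253 km
A–E: √((-0.3083·111.32)² + (-0.7868·73.54)²) = √(1177.859380 + 3347.926797) = 67.2740 km
A–F: √((0.5441·111.32)² + (-0.9085·73.54)²) = √(3668.629442 + 4463.721747) = 90.1795 km
A–G: √((0.7266·111.32)² + (0.0443·73.54)²) = √(6542.401343 + 10.613404) = 80.9507 km
B–C: √((0.0057·111.32)² + (-0.3498·73.54)²) = √(0.402621 + 661.739199) = 25.7321 km
B–D: √((-0.6742·111.32)² + (-0.2133·73.54)²) = √(5632.794298 + 246.053169) = 76.6736 km
B–E: √((-0.4852·111.32)² + (-0.7101·73.54)²) = √(2917.346267 + 2727.007148) = 75.1289 km
B–F: √((0.3672·111.32)² + (-0.8318·73.54)²) = √(1670.904930 + 3741.838879) = 73.5714 km
B–G: √((0.5497·111.32)² + (0.1210·73.54)²) = √(3744.534784 + 79.180455) = 61.8362 km
C–D: √((-0.6799·111.32)² + (0.1365·73.54)²) = √(5728.441438 + 100.765660) = 76.3492 km
C–E: √((-0.4909·111.32)² + (-0.3603·73.54)²) = √(2986.293297 + 702.062499) = 60.7318 km
C–F: √((0.3615·111.32)² + (-0.4820·73.54)²) = √(1619.433051 + 1256.438766) = 53.6272 km
C–G: √((0.5440·111.32)² + (0.4708·73.54)²) = √(3667.281053 + 1198.726647) = 69.7568 km
D–E: √((0.1890·111.32)² + (-0.4968·73.54)²) = √(442.659719 + 1334.782258) = 42.1597 km
D–F: √((1.0414·111.32)² + (-0.6185·73.54)²) = √(13439.451427 + 2068.838831) = 124.5323 km
D–G: √((1.2239·111.32)² + (0.3343·73.54)²) = √(18562.576860 + 604.393805) = 138.4448 km
E–F: √((0.8524·111.32)² + (-0.1217·73.54)²) = √(9003.954204 + 80.099242) = 95.3103 km
E–G: √((1.0349·111.32)² + (0.8311·73.54)²) = √(13272.207693 + 3735.543651) = 130.4138 km
F–G: √((0.1825·111.32)² + (0.9528·73.54)²) = √(412.735793 + 4909.652429) = 72.9547 km
Closest pair: A–B at 20.4844 km.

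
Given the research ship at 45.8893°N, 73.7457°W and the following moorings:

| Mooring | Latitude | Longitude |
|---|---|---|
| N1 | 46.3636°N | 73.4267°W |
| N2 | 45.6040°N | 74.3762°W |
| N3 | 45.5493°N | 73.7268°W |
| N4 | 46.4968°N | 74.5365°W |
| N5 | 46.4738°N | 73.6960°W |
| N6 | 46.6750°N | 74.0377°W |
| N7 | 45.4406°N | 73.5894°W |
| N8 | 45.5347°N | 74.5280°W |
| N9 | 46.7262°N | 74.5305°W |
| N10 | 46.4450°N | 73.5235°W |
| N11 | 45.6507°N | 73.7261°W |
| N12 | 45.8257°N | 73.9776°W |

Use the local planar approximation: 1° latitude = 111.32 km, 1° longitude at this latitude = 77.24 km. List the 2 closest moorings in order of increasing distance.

Distances from 45.8893°N, 73.7457°W:
N1: 58.2653 km
N2: 58.1407 km
N3: 37.8769 km
N4: 91.1281 km
N5: 65.1797 km
N6: 90.3253 km
N7: 51.3875 km
N8: 72.1759 km
N9: 111.1486 km
N10: 64.1972 km
N11: 26.6041 km
N12: 19.2604 km
Sorted: N12 (19.2604 km) < N11 (26.6041 km) < N3 (37.8769 km) < N7 (51.3875 km) < …

N12, N11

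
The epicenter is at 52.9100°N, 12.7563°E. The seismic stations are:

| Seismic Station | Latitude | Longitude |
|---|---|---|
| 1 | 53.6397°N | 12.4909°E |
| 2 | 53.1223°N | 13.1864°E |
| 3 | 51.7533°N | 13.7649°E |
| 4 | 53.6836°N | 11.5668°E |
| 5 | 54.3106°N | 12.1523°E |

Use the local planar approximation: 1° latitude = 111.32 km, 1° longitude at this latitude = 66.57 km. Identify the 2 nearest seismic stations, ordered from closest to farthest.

2, 1

Distances from 52.9100°N, 12.7563°E:
1: √((0.7297·111.32)² + (-0.2654·66.57)²) = √(6598.346042 + 312.146846) = 83.1294 km
2: √((0.2123·111.32)² + (0.4301·66.57)²) = √(558.529844 + 819.777509) = 37.1256 km
3: √((-1.1567·111.32)² + (1.0086·66.57)²) = √(16580.127522 + 4508.115575) = 145.2179 km
4: √((0.7736·111.32)² + (-1.1895·66.57)²) = √(7416.163869 + 6270.266601) = 116.9890 km
5: √((1.4006·111.32)² + (-0.6040·66.57)²) = √(24309.422364 + 1616.705781) = 161.0159 km
Sorted: 2 (37.1256 km) < 1 (83.1294 km) < 4 (116.9890 km) < 3 (145.2179 km) < …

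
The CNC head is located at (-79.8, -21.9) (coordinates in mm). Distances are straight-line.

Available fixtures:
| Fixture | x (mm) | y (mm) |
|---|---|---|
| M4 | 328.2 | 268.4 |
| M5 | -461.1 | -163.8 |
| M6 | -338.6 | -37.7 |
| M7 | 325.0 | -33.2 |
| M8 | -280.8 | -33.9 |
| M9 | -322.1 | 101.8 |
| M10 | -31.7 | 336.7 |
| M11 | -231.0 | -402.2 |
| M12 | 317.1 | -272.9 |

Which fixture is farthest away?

Distances from (-79.8, -21.9):
M4: 500.7 mm
M5: 406.8 mm
M6: 259.3 mm
M7: 405.0 mm
M8: 201.4 mm
M9: 272.0 mm
M10: 361.8 mm
M11: 409.3 mm
M12: 469.6 mm
Maximum: M4 at 500.7 mm.

M4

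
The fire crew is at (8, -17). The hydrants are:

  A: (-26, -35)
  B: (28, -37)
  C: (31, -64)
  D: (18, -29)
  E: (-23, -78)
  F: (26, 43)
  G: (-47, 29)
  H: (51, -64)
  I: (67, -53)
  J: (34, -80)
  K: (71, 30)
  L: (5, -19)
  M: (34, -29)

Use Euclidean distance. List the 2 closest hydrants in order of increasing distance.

Distances from (8, -17):
A: √((-34)² + (-18)²) = √(1156.000 + 324.000) = 38.5
B: √((20)² + (-20)²) = √(400.000 + 400.000) = 28.3
C: √((23)² + (-47)²) = √(529.000 + 2209.000) = 52.3
D: √((10)² + (-12)²) = √(100.000 + 144.000) = 15.6
E: √((-31)² + (-61)²) = √(961.000 + 3721.000) = 68.4
F: √((18)² + (60)²) = √(324.000 + 3600.000) = 62.6
G: √((-55)² + (46)²) = √(3025.000 + 2116.000) = 71.7
H: √((43)² + (-47)²) = √(1849.000 + 2209.000) = 63.7
I: √((59)² + (-36)²) = √(3481.000 + 1296.000) = 69.1
J: √((26)² + (-63)²) = √(676.000 + 3969.000) = 68.2
K: √((63)² + (47)²) = √(3969.000 + 2209.000) = 78.6
L: √((-3)² + (-2)²) = √(9.000 + 4.000) = 3.6
M: √((26)² + (-12)²) = √(676.000 + 144.000) = 28.6
Sorted: L (3.6) < D (15.6) < B (28.3) < M (28.6) < …

L, D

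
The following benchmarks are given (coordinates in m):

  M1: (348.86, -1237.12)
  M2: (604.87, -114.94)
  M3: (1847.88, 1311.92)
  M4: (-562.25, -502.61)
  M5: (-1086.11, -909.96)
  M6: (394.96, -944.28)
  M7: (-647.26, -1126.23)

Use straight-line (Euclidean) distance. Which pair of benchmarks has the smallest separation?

M1 and M6

Pairwise distances:
M1–M2: √((256.01)² + (1122.18)²) = √(65541.1201 + 1259287.9524) = 1151.01 m
M1–M3: √((1499.02)² + (2549.04)²) = √(2247060.9604 + 6497604.9216) = 2957.14 m
M1–M4: √((-911.11)² + (734.51)²) = √(830121.4321 + 539504.9401) = 1170.31 m
M1–M5: √((-1434.97)² + (327.16)²) = √(2059138.9009 + 107033.6656) = 1471.79 m
M1–M6: √((46.10)² + (292.84)²) = √(2125.2100 + 85755.2656) = 296.45 m
M1–M7: √((-996.12)² + (110.89)²) = √(992255.0544 + 12296.5921) = 1002.27 m
M2–M3: √((1243.01)² + (1426.86)²) = √(1545073.8601 + 2035929.4596) = 1892.35 m
M2–M4: √((-1167.12)² + (-387.67)²) = √(1362169.0944 + 150288.0289) = 1229.82 m
M2–M5: √((-1690.98)² + (-795.02)²) = √(2859413.3604 + 632056.8004) = 1868.55 m
M2–M6: √((-209.91)² + (-829.34)²) = √(44062.2081 + 687804.8356) = 855.49 m
M2–M7: √((-1252.13)² + (-1011.29)²) = √(1567829.5369 + 1022707.4641) = 1609.51 m
M3–M4: √((-2410.13)² + (-1814.53)²) = √(5808726.6169 + 3292519.1209) = 3016.83 m
M3–M5: √((-2933.99)² + (-2221.88)²) = √(8608297.3201 + 4936750.7344) = 3680.36 m
M3–M6: √((-1452.92)² + (-2256.20)²) = √(2110976.5264 + 5090438.4400) = 2683.55 m
M3–M7: √((-2495.14)² + (-2438.15)²) = √(6225723.6196 + 5944575.4225) = 3488.60 m
M4–M5: √((-523.86)² + (-407.35)²) = √(274429.2996 + 165934.0225) = 663.60 m
M4–M6: √((957.21)² + (-441.67)²) = √(916250.9841 + 195072.3889) = 1054.19 m
M4–M7: √((-85.01)² + (-623.62)²) = √(7226.7001 + 388901.9044) = 629.39 m
M5–M6: √((1481.07)² + (-34.32)²) = √(2193568.3449 + 1177.8624) = 1481.47 m
M5–M7: √((438.85)² + (-216.27)²) = √(192589.3225 + 46772.7129) = 489.25 m
M6–M7: √((-1042.22)² + (-181.95)²) = √(1086222.5284 + 33105.8025) = 1057.98 m
Closest pair: M1–M6 at 296.45 m.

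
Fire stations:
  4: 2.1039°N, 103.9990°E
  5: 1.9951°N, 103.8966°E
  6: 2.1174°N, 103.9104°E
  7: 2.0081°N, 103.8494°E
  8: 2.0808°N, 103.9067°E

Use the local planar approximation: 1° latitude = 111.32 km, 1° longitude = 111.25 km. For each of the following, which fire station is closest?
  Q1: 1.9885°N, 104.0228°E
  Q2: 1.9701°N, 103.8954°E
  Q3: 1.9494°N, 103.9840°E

Q1 at 1.9885°N, 104.0228°E:
  4: 13.1164 km
  5: 14.0590 km
  6: 19.0331 km
  7: 19.4137 km
  8: 16.5045 km
  → nearest: 4 (13.1164 km)
Q2 at 1.9701°N, 103.8954°E:
  4: 18.8331 km
  5: 2.7862 km
  6: 16.4821 km
  7: 6.6395 km
  8: 12.3871 km
  → nearest: 5 (2.7862 km)
Q3 at 1.9494°N, 103.9840°E:
  4: 17.2797 km
  5: 10.9737 km
  6: 20.4157 km
  7: 16.3379 km
  8: 16.9681 km
  → nearest: 5 (10.9737 km)

Q1→4; Q2→5; Q3→5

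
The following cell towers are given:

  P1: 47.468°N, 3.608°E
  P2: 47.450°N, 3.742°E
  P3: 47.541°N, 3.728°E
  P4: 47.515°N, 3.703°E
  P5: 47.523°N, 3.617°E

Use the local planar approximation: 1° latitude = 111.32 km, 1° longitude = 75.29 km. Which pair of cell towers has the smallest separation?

P3 and P4

Pairwise distances:
P3–P4: 3.453 km
P1–P5: 6.160 km
P4–P5: 6.536 km
P2–P4: 7.809 km
P3–P5: 8.594 km
P1–P4: 8.862 km
P2–P3: 10.185 km
P1–P2: 10.286 km
P1–P3: 12.152 km
P2–P5: 12.434 km
Closest pair: P3–P4 at 3.453 km.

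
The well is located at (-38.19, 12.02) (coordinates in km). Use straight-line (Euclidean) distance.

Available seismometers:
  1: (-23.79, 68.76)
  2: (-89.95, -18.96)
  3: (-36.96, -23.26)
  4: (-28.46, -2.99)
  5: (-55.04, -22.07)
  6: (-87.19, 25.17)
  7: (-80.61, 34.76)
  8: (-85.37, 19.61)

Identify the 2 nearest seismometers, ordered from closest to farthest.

4, 3

Distances from (-38.19, 12.02):
1: √((14.40)² + (56.74)²) = √(207.3600 + 3219.4276) = 58.54 km
2: √((-51.76)² + (-30.98)²) = √(2679.0976 + 959.7604) = 60.32 km
3: √((1.23)² + (-35.28)²) = √(1.5129 + 1244.6784) = 35.30 km
4: √((9.73)² + (-15.01)²) = √(94.6729 + 225.3001) = 17.89 km
5: √((-16.85)² + (-34.09)²) = √(283.9225 + 1162.1281) = 38.03 km
6: √((-49.00)² + (13.15)²) = √(2401.0000 + 172.9225) = 50.73 km
7: √((-42.42)² + (22.74)²) = √(1799.4564 + 517.1076) = 48.13 km
8: √((-47.18)² + (7.59)²) = √(2225.9524 + 57.6081) = 47.79 km
Sorted: 4 (17.89 km) < 3 (35.30 km) < 5 (38.03 km) < 8 (47.79 km) < …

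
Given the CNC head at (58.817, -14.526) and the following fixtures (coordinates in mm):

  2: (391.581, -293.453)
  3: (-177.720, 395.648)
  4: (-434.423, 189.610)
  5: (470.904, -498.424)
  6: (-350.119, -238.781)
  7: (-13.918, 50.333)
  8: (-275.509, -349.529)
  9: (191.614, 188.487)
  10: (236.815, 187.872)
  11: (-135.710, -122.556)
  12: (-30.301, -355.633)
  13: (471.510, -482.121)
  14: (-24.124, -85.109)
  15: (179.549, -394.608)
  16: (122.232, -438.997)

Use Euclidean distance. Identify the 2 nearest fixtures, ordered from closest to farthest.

Distances from (58.817, -14.526):
2: 434.203 mm
3: 473.490 mm
4: 533.814 mm
5: 635.589 mm
6: 466.389 mm
7: 97.453 mm
8: 473.287 mm
9: 242.589 mm
10: 269.533 mm
11: 222.511 mm
12: 352.556 mm
13: 623.667 mm
14: 108.909 mm
15: 398.796 mm
16: 429.182 mm
Sorted: 7 (97.453 mm) < 14 (108.909 mm) < 11 (222.511 mm) < 9 (242.589 mm) < …

7, 14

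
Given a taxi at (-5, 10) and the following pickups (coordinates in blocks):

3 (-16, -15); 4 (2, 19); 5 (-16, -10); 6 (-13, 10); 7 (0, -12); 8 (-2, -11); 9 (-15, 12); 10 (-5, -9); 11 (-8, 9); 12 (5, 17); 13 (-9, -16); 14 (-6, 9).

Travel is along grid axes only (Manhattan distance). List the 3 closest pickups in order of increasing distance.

14, 11, 6

Distances from (-5, 10):
3: |-11| + |-25| = 11 + 25 = 36 blocks
4: |7| + |9| = 7 + 9 = 16 blocks
5: |-11| + |-20| = 11 + 20 = 31 blocks
6: |-8| + |0| = 8 + 0 = 8 blocks
7: |5| + |-22| = 5 + 22 = 27 blocks
8: |3| + |-21| = 3 + 21 = 24 blocks
9: |-10| + |2| = 10 + 2 = 12 blocks
10: |0| + |-19| = 0 + 19 = 19 blocks
11: |-3| + |-1| = 3 + 1 = 4 blocks
12: |10| + |7| = 10 + 7 = 17 blocks
13: |-4| + |-26| = 4 + 26 = 30 blocks
14: |-1| + |-1| = 1 + 1 = 2 blocks
Sorted: 14 (2 blocks) < 11 (4 blocks) < 6 (8 blocks) < 9 (12 blocks) < 4 (16 blocks) < …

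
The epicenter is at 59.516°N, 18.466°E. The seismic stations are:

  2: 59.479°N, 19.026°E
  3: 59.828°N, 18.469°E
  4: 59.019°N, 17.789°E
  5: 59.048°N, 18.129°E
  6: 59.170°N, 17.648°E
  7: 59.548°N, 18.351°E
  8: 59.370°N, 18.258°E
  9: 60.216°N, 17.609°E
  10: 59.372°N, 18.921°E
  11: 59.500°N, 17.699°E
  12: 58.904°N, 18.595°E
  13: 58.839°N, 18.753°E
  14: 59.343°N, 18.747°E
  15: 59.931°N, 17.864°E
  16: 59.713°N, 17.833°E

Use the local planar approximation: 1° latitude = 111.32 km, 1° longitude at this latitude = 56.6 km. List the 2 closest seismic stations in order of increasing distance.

7, 8

Distances from 59.516°N, 18.466°E:
2: √((-0.037·111.32)² + (0.560·56.6)²) = √(16.96484 + 1004.63642) = 31.962 km
3: √((0.312·111.32)² + (0.003·56.6)²) = √(1206.30071 + 0.02883) = 34.732 km
4: √((-0.497·111.32)² + (-0.677·56.6)²) = √(3060.97070 + 1468.28445) = 67.300 km
5: √((-0.468·111.32)² + (-0.337·56.6)²) = √(2714.17660 + 363.82511) = 55.480 km
6: √((-0.346·111.32)² + (-0.818·56.6)²) = √(1483.53772 + 2143.57888) = 60.226 km
7: √((0.032·111.32)² + (-0.115·56.6)²) = √(12.68955 + 42.36708) = 7.420 km
8: √((-0.146·111.32)² + (-0.208·56.6)²) = √(264.15091 + 138.59882) = 20.069 km
9: √((0.700·111.32)² + (-0.857·56.6)²) = √(6072.14978 + 2352.85144) = 91.788 km
10: √((-0.144·111.32)² + (0.455·56.6)²) = √(256.96346 + 663.21701) = 30.334 km
11: √((-0.016·111.32)² + (-0.767·56.6)²) = √(3.17239 + 1884.61911) = 43.449 km
12: √((-0.612·111.32)² + (0.129·56.6)²) = √(4641.40258 + 53.31044) = 68.518 km
13: √((-0.677·111.32)² + (0.287·56.6)²) = √(5679.67823 + 263.87403) = 77.094 km
14: √((-0.173·111.32)² + (0.281·56.6)²) = √(370.88443 + 252.95630) = 24.977 km
15: √((0.415·111.32)² + (-0.602·56.6)²) = √(2134.23672 + 1160.98296) = 57.404 km
16: √((0.197·111.32)² + (-0.633·56.6)²) = √(480.92665 + 1283.63125) = 42.007 km
Sorted: 7 (7.420 km) < 8 (20.069 km) < 14 (24.977 km) < 10 (30.334 km) < …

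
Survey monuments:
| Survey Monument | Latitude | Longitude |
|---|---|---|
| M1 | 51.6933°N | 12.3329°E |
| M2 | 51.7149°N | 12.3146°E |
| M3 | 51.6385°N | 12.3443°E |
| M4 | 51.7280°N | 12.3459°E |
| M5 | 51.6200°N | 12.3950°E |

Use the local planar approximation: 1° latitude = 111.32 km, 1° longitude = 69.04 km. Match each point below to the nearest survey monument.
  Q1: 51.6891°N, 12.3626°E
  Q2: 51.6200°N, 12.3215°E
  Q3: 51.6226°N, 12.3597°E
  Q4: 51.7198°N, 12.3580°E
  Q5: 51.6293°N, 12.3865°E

Q1→M1; Q2→M3; Q3→M3; Q4→M4; Q5→M5

Q1 at 51.6891°N, 12.3626°E:
  M1: √((0.0042·111.32)² + (-0.0297·69.04)²) = √(0.218597 + 4.204501) = 2.1031 km
  M2: √((0.0258·111.32)² + (-0.0480·69.04)²) = √(8.248706 + 10.982066) = 4.3853 km
  M3: √((-0.0506·111.32)² + (-0.0183·69.04)²) = √(31.728346 + 1.596260) = 5.7727 km
  M4: √((0.0389·111.32)² + (-0.0167·69.04)²) = √(18.751914 + 1.329335) = 4.4812 km
  M5: √((-0.0691·111.32)² + (0.0324·69.04)²) = √(59.170125 + 5.003704) = 8.0109 km
  → nearest: M1 (2.1031 km)
Q2 at 51.6200°N, 12.3215°E:
  M1: √((0.0733·111.32)² + (0.0114·69.04)²) = √(66.581618 + 0.619457) = 8.1976 km
  M2: √((0.0949·111.32)² + (-0.0069·69.04)²) = √(111.603758 + 0.226934) = 10.5750 km
  M3: √((0.0185·111.32)² + (0.0228·69.04)²) = √(4.241211 + 2.477829) = 2.5921 km
  M4: √((0.1080·111.32)² + (0.0244·69.04)²) = √(144.541949 + 2.837796) = 12.1400 km
  M5: √((0.0000·111.32)² + (0.0735·69.04)²) = √(0.000000 + 25.749941) = 5.0744 km
  → nearest: M3 (2.5921 km)
Q3 at 51.6226°N, 12.3597°E:
  M1: √((0.0707·111.32)² + (-0.0268·69.04)²) = √(61.942000 + 3.423506) = 8.0849 km
  M2: √((0.0923·111.32)² + (-0.0451·69.04)²) = √(105.572255 + 9.695153) = 10.7363 km
  M3: √((0.0159·111.32)² + (-0.0154·69.04)²) = √(3.132858 + 1.130428) = 2.0648 km
  M4: √((0.1054·111.32)² + (-0.0138·69.04)²) = √(137.666293 + 0.907736) = 11.7717 km
  M5: √((-0.0026·111.32)² + (0.0353·69.04)²) = √(0.083771 + 5.939515) = 2.4542 km
  → nearest: M3 (2.0648 km)
Q4 at 51.7198°N, 12.3580°E:
  M1: √((-0.0265·111.32)² + (-0.0251·69.04)²) = √(8.702382 + 3.002956) = 3.4213 km
  M2: √((-0.0049·111.32)² + (-0.0434·69.04)²) = √(0.297535 + 8.978029) = 3.0456 km
  M3: √((-0.0813·111.32)² + (-0.0137·69.04)²) = √(81.908220 + 0.894628) = 9.0996 km
  M4: √((0.0082·111.32)² + (-0.0121·69.04)²) = √(0.833248 + 0.697866) = 1.2374 km
  M5: √((-0.0998·111.32)² + (0.0370·69.04)²) = √(123.426234 + 6.525368) = 11.3996 km
  → nearest: M4 (1.2374 km)
Q5 at 51.6293°N, 12.3865°E:
  M1: √((0.0640·111.32)² + (-0.0536·69.04)²) = √(50.758215 + 13.694026) = 8.0282 km
  M2: √((0.0856·111.32)² + (-0.0719·69.04)²) = √(90.801689 + 24.641058) = 10.7444 km
  M3: √((0.0092·111.32)² + (-0.0422·69.04)²) = √(1.048871 + 8.488412) = 3.0882 km
  M4: √((0.0987·111.32)² + (-0.0406·69.04)²) = √(120.720410 + 7.856944) = 11.3392 km
  M5: √((-0.0093·111.32)² + (0.0085·69.04)²) = √(1.071796 + 0.344381) = 1.1900 km
  → nearest: M5 (1.1900 km)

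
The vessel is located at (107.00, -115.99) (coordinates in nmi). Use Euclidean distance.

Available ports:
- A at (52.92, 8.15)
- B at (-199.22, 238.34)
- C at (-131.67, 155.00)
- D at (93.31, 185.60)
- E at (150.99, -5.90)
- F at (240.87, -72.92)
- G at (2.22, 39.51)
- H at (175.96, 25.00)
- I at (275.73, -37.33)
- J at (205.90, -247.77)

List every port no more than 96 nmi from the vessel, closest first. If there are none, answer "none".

none

Distances from (107.00, -115.99):
A: √((-54.08)² + (124.14)²) = √(2924.6464 + 15410.7396) = 135.41 nmi
B: √((-306.22)² + (354.33)²) = √(93770.6884 + 125549.7489) = 468.32 nmi
C: √((-238.67)² + (270.99)²) = √(56963.3689 + 73435.5801) = 361.11 nmi
D: √((-13.69)² + (301.59)²) = √(187.4161 + 90956.5281) = 301.90 nmi
E: √((43.99)² + (110.09)²) = √(1935.1201 + 12119.8081) = 118.55 nmi
F: √((133.87)² + (43.07)²) = √(17921.1769 + 1855.0249) = 140.63 nmi
G: √((-104.78)² + (155.50)²) = √(10978.8484 + 24180.2500) = 187.51 nmi
H: √((68.96)² + (140.99)²) = √(4755.4816 + 19878.1801) = 156.95 nmi
I: √((168.73)² + (78.66)²) = √(28469.8129 + 6187.3956) = 186.16 nmi
J: √((98.90)² + (-131.78)²) = √(9781.2100 + 17365.9684) = 164.76 nmi
Threshold 96 nmi: none within range.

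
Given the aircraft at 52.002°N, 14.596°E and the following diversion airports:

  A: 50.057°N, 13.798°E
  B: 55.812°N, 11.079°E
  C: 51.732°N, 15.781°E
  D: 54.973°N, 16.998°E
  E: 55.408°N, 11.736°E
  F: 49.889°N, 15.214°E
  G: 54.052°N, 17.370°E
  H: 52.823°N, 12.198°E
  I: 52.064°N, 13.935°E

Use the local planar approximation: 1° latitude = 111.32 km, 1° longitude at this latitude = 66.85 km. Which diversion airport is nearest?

Distances from 52.002°N, 14.596°E:
A: 222.992 km
B: 484.936 km
C: 84.728 km
D: 367.651 km
E: 424.633 km
F: 238.820 km
G: 294.052 km
H: 184.529 km
I: 44.724 km
Minimum: I at 44.724 km.

I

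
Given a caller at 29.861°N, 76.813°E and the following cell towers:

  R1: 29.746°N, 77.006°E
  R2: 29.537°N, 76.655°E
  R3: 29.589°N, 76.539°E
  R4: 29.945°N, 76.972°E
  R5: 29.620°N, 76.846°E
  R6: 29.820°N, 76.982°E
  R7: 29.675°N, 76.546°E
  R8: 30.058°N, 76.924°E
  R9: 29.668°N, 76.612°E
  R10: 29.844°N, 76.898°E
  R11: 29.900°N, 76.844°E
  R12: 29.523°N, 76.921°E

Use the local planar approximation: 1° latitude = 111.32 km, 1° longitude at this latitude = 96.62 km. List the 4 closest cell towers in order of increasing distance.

Distances from 29.861°N, 76.813°E:
R1: √((-0.115·111.32)² + (0.193·96.62)²) = √(163.88608 + 347.73522) = 22.619 km
R2: √((-0.324·111.32)² + (-0.158·96.62)²) = √(1300.87754 + 233.04953) = 39.165 km
R3: √((-0.272·111.32)² + (-0.274·96.62)²) = √(916.82026 + 700.86632) = 40.220 km
R4: √((0.084·111.32)² + (0.159·96.62)²) = √(87.43896 + 236.00886) = 17.985 km
R5: √((-0.241·111.32)² + (0.033·96.62)²) = √(719.74802 + 10.16628) = 27.017 km
R6: √((-0.041·111.32)² + (0.169·96.62)²) = √(20.83119 + 266.62906) = 16.955 km
R7: √((-0.186·111.32)² + (-0.267·96.62)²) = √(428.71856 + 665.51307) = 33.079 km
R8: √((0.197·111.32)² + (0.111·96.62)²) = √(480.92665 + 115.02176) = 24.412 km
R9: √((-0.193·111.32)² + (-0.201·96.62)²) = √(461.59491 + 377.16048) = 28.961 km
R10: √((-0.017·111.32)² + (0.085·96.62)²) = √(3.58133 + 67.44844) = 8.428 km
R11: √((0.039·111.32)² + (0.031·96.62)²) = √(18.84845 + 8.97134) = 5.274 km
R12: √((-0.338·111.32)² + (0.108·96.62)²) = √(1415.72792 + 108.88839) = 39.046 km
Sorted: R11 (5.274 km) < R10 (8.428 km) < R6 (16.955 km) < R4 (17.985 km) < R1 (22.619 km) < R8 (24.412 km) < …

R11, R10, R6, R4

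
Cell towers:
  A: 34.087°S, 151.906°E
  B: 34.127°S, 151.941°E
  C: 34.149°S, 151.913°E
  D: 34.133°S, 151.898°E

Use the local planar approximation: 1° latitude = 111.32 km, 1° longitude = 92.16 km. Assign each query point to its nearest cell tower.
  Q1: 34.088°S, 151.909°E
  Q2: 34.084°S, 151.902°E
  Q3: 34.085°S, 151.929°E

Q1→A; Q2→A; Q3→A

Q1 at 34.088°S, 151.909°E:
  A: √((0.001·111.32)² + (-0.003·92.16)²) = √(0.01239 + 0.07644) = 0.298 km
  B: √((-0.039·111.32)² + (0.032·92.16)²) = √(18.84845 + 8.69731) = 5.248 km
  C: √((-0.061·111.32)² + (0.004·92.16)²) = √(46.11116 + 0.13590) = 6.801 km
  D: √((-0.045·111.32)² + (-0.011·92.16)²) = √(25.09409 + 1.02771) = 5.111 km
  → nearest: A (0.298 km)
Q2 at 34.084°S, 151.902°E:
  A: √((-0.003·111.32)² + (0.004·92.16)²) = √(0.11153 + 0.13590) = 0.497 km
  B: √((-0.043·111.32)² + (0.039·92.16)²) = √(22.91307 + 12.91856) = 5.986 km
  C: √((-0.065·111.32)² + (0.011·92.16)²) = √(52.35680 + 1.02771) = 7.306 km
  D: √((-0.049·111.32)² + (-0.004·92.16)²) = √(29.75353 + 0.13590) = 5.467 km
  → nearest: A (0.497 km)
Q3 at 34.085°S, 151.929°E:
  A: √((-0.002·111.32)² + (-0.023·92.16)²) = √(0.04957 + 4.49304) = 2.131 km
  B: √((-0.042·111.32)² + (0.012·92.16)²) = √(21.85974 + 1.22306) = 4.804 km
  C: √((-0.064·111.32)² + (-0.016·92.16)²) = √(50.75822 + 2.17433) = 7.275 km
  D: √((-0.048·111.32)² + (-0.031·92.16)²) = √(28.55150 + 8.16222) = 6.059 km
  → nearest: A (2.131 km)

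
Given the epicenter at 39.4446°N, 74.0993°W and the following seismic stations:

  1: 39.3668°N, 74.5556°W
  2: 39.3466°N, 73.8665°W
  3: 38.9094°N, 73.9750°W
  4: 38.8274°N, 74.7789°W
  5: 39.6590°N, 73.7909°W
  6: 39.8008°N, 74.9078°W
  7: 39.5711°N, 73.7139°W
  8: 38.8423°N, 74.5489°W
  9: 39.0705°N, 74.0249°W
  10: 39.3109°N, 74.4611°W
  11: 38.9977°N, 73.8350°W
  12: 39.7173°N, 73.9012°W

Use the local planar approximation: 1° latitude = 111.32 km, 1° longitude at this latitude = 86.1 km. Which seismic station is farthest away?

Distances from 39.4446°N, 74.0993°W:
1: √((-0.0778·111.32)² + (-0.4563·86.1)²) = √(75.007655 + 1543.502156) = 40.2307 km
2: √((-0.0980·111.32)² + (0.2328·86.1)²) = √(119.014136 + 401.765143) = 22.8206 km
3: √((-0.5352·111.32)² + (0.1243·86.1)²) = √(3549.593373 + 114.537727) = 60.5321 km
4: √((-0.6172·111.32)² + (-0.6796·86.1)²) = √(4720.611175 + 3423.836704) = 90.2466 km
5: √((0.2144·111.32)² + (0.3084·86.1)²) = √(569.634071 + 705.074554) = 35.7031 km
6: √((0.3562·111.32)² + (-0.8085·86.1)²) = √(1572.295696 + 4845.809660) = 80.1131 km
7: √((0.1265·111.32)² + (0.3854·86.1)²) = √(198.302161 + 1101.107507) = 36.0473 km
8: √((-0.6023·111.32)² + (-0.4496·86.1)²) = √(4495.439131 + 1498.507456) = 77.4206 km
9: √((-0.3741·111.32)² + (0.0744·86.1)²) = √(1734.290367 + 41.034786) = 42.1346 km
10: √((-0.1337·111.32)² + (-0.3618·86.1)²) = √(221.518096 + 970.383555) = 34.5239 km
11: √((-0.4469·111.32)² + (0.2643·86.1)²) = √(2474.953847 + 517.846004) = 54.7065 km
12: √((0.2727·111.32)² + (0.1981·86.1)²) = √(921.545263 + 290.921122) = 34.8205 km
Maximum: 4 at 90.2466 km.

4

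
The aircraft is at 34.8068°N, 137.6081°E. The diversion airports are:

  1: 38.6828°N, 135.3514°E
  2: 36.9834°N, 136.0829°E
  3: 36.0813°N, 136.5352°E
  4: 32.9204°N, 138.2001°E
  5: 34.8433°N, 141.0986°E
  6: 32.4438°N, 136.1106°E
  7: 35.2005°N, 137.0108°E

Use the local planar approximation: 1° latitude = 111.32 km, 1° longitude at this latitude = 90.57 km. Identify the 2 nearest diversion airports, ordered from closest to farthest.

7, 3

Distances from 34.8068°N, 137.6081°E:
1: √((3.8760·111.32)² + (-2.2567·90.57)²) = √(186171.814721 + 41774.993721) = 477.4378 km
2: √((2.1766·111.32)² + (-1.5252·90.57)²) = √(58708.859676 + 19081.931333) = 278.9100 km
3: √((1.2745·111.32)² + (-1.0729·90.57)²) = √(20129.179605 + 9442.505057) = 171.9642 km
4: √((-1.8864·111.32)² + (0.5920·90.57)²) = √(44097.500195 + 2874.829872) = 216.7310 km
5: √((0.0365·111.32)² + (3.4905·90.57)²) = √(16.509432 + 99941.075833) = 316.1607 km
6: √((-2.3630·111.32)² + (-1.4975·90.57)²) = √(69194.860577 + 18395.110357) = 295.9560 km
7: √((0.3937·111.32)² + (-0.5973·90.57)²) = √(1920.778230 + 2926.535287) = 69.6227 km
Sorted: 7 (69.6227 km) < 3 (171.9642 km) < 4 (216.7310 km) < 2 (278.9100 km) < …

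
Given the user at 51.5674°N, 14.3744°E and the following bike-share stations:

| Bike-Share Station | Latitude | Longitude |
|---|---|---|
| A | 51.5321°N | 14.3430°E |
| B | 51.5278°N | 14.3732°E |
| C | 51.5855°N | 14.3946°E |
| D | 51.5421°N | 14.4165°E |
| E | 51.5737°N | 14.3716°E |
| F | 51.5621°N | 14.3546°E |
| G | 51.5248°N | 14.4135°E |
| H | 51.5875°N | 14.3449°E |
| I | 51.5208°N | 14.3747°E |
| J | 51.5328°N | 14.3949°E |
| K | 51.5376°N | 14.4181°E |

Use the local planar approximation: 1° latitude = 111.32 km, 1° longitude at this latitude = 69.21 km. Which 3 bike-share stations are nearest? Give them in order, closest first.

E, F, C

Distances from 51.5674°N, 14.3744°E:
A: √((-0.0353·111.32)² + (-0.0314·69.21)²) = √(15.441725 + 4.722772) = 4.4905 km
B: √((-0.0396·111.32)² + (-0.0012·69.21)²) = √(19.432862 + 0.006898) = 4.4091 km
C: √((0.0181·111.32)² + (0.0202·69.21)²) = √(4.059790 + 1.954521) = 2.4524 km
D: √((-0.0253·111.32)² + (0.0421·69.21)²) = √(7.932086 + 8.489887) = 4.0524 km
E: √((0.0063·111.32)² + (-0.0028·69.21)²) = √(0.491844 + 0.037554) = 0.7276 km
F: √((-0.0053·111.32)² + (-0.0198·69.21)²) = √(0.348095 + 1.877881) = 1.4920 km
G: √((-0.0426·111.32)² + (0.0391·69.21)²) = √(22.488764 + 7.323037) = 5.4600 km
H: √((0.0201·111.32)² + (-0.0295·69.21)²) = √(5.006549 + 4.168518) = 3.0290 km
I: √((-0.0466·111.32)² + (0.0003·69.21)²) = √(26.910281 + 0.000431) = 5.1876 km
J: √((-0.0346·111.32)² + (0.0205·69.21)²) = √(14.835377 + 2.013008) = 4.1047 km
K: √((-0.0298·111.32)² + (0.0437·69.21)²) = √(11.004718 + 9.147461) = 4.4891 km
Sorted: E (0.7276 km) < F (1.4920 km) < C (2.4524 km) < H (3.0290 km) < D (4.0524 km) < …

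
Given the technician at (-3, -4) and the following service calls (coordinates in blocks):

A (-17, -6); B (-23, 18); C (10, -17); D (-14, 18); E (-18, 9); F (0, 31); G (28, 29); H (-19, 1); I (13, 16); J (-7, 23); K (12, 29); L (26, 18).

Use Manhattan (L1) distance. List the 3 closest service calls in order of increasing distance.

A, H, C

Distances from (-3, -4):
A: 16 blocks
B: 42 blocks
C: 26 blocks
D: 33 blocks
E: 28 blocks
F: 38 blocks
G: 64 blocks
H: 21 blocks
I: 36 blocks
J: 31 blocks
K: 48 blocks
L: 51 blocks
Sorted: A (16 blocks) < H (21 blocks) < C (26 blocks) < E (28 blocks) < J (31 blocks) < …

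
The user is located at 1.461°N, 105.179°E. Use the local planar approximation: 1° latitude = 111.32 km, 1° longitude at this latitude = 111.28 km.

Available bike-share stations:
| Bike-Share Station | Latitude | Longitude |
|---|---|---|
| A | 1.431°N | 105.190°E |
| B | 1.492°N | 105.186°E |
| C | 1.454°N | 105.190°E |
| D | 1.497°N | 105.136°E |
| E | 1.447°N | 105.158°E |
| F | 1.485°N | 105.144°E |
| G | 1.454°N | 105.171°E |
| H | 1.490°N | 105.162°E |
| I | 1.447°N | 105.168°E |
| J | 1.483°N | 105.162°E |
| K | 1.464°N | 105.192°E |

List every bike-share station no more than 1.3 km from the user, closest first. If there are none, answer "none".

G

Distances from 1.461°N, 105.179°E:
A: 3.557 km
B: 3.538 km
C: 1.451 km
D: 6.242 km
E: 2.809 km
F: 4.723 km
G: 1.183 km
H: 3.742 km
I: 1.982 km
J: 3.095 km
K: 1.485 km
Threshold 1.3 km: G (1.183 km) is within range.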